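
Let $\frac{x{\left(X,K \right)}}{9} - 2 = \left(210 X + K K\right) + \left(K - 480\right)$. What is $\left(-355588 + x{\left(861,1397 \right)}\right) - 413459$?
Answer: $18430995$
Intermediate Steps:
$x{\left(X,K \right)} = -4302 + 9 K + 9 K^{2} + 1890 X$ ($x{\left(X,K \right)} = 18 + 9 \left(\left(210 X + K K\right) + \left(K - 480\right)\right) = 18 + 9 \left(\left(210 X + K^{2}\right) + \left(-480 + K\right)\right) = 18 + 9 \left(\left(K^{2} + 210 X\right) + \left(-480 + K\right)\right) = 18 + 9 \left(-480 + K + K^{2} + 210 X\right) = 18 + \left(-4320 + 9 K + 9 K^{2} + 1890 X\right) = -4302 + 9 K + 9 K^{2} + 1890 X$)
$\left(-355588 + x{\left(861,1397 \right)}\right) - 413459 = \left(-355588 + \left(-4302 + 9 \cdot 1397 + 9 \cdot 1397^{2} + 1890 \cdot 861\right)\right) - 413459 = \left(-355588 + \left(-4302 + 12573 + 9 \cdot 1951609 + 1627290\right)\right) - 413459 = \left(-355588 + \left(-4302 + 12573 + 17564481 + 1627290\right)\right) - 413459 = \left(-355588 + 19200042\right) - 413459 = 18844454 - 413459 = 18430995$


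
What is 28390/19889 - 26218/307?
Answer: -512734072/6105923 ≈ -83.973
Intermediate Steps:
28390/19889 - 26218/307 = -512734072/6105923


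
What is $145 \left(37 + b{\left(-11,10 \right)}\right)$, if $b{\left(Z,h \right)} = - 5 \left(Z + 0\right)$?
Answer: $13340$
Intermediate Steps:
$b{\left(Z,h \right)} = - 5 Z$
$145 \left(37 + b{\left(-11,10 \right)}\right) = 145 \left(37 - -55\right) = 145 \left(37 + 55\right) = 145 \cdot 92 = 13340$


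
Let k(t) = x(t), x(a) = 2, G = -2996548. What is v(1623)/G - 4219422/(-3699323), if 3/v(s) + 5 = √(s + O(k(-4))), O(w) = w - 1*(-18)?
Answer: 20457507442914363/17935851880072472 - 3*√1643/4848414664 ≈ 1.1406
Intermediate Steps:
k(t) = 2
O(w) = 18 + w (O(w) = w + 18 = 18 + w)
v(s) = 3/(-5 + √(20 + s)) (v(s) = 3/(-5 + √(s + (18 + 2))) = 3/(-5 + √(s + 20)) = 3/(-5 + √(20 + s)))
v(1623)/G - 4219422/(-3699323) = (3/(-5 + √(20 + 1623)))/(-2996548) - 4219422/(-3699323) = (3/(-5 + √1643))*(-1/2996548) - 4219422*(-1/3699323) = -3/(2996548*(-5 + √1643)) + 4219422/3699323 = 4219422/3699323 - 3/(2996548*(-5 + √1643))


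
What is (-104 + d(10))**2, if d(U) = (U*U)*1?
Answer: 16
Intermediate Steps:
d(U) = U**2 (d(U) = U**2*1 = U**2)
(-104 + d(10))**2 = (-104 + 10**2)**2 = (-104 + 100)**2 = (-4)**2 = 16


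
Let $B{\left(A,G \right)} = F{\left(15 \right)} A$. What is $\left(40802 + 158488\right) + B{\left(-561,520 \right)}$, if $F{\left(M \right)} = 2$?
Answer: $198168$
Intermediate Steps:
$B{\left(A,G \right)} = 2 A$
$\left(40802 + 158488\right) + B{\left(-561,520 \right)} = \left(40802 + 158488\right) + 2 \left(-561\right) = 199290 - 1122 = 198168$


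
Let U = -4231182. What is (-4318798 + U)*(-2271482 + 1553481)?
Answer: 6138894189980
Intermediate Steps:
(-4318798 + U)*(-2271482 + 1553481) = (-4318798 - 4231182)*(-2271482 + 1553481) = -8549980*(-718001) = 6138894189980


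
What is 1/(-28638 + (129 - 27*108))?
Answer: -1/31425 ≈ -3.1822e-5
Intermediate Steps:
1/(-28638 + (129 - 27*108)) = 1/(-28638 + (129 - 2916)) = 1/(-28638 - 2787) = 1/(-31425) = -1/31425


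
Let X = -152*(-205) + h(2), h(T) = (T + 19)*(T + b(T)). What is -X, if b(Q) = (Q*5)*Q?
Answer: -31622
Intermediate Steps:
b(Q) = 5*Q² (b(Q) = (5*Q)*Q = 5*Q²)
h(T) = (19 + T)*(T + 5*T²) (h(T) = (T + 19)*(T + 5*T²) = (19 + T)*(T + 5*T²))
X = 31622 (X = -152*(-205) + 2*(19 + 5*2² + 96*2) = 31160 + 2*(19 + 5*4 + 192) = 31160 + 2*(19 + 20 + 192) = 31160 + 2*231 = 31160 + 462 = 31622)
-X = -1*31622 = -31622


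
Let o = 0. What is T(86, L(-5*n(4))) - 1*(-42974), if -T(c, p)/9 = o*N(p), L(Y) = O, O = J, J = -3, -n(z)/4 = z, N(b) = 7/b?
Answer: 42974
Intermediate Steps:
n(z) = -4*z
O = -3
L(Y) = -3
T(c, p) = 0 (T(c, p) = -0*7/p = -9*0 = 0)
T(86, L(-5*n(4))) - 1*(-42974) = 0 - 1*(-42974) = 0 + 42974 = 42974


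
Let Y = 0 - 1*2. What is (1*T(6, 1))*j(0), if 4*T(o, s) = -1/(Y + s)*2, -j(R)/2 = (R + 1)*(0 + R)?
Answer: 0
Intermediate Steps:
j(R) = -2*R*(1 + R) (j(R) = -2*(R + 1)*(0 + R) = -2*(1 + R)*R = -2*R*(1 + R))
Y = -2 (Y = 0 - 2 = -2)
T(o, s) = -1/(2*(-2 + s)) (T(o, s) = (-1/(-2 + s)*2)/4 = (-2/(-2 + s))/4 = -1/(2*(-2 + s)))
(1*T(6, 1))*j(0) = (1*(-1/(-4 + 2*1)))*(-2*0*(1 + 0)) = (1*(-1/(-4 + 2)))*(-2*0*1) = (1*(-1/(-2)))*0 = (1*(-1*(-½)))*0 = (1*(½))*0 = (½)*0 = 0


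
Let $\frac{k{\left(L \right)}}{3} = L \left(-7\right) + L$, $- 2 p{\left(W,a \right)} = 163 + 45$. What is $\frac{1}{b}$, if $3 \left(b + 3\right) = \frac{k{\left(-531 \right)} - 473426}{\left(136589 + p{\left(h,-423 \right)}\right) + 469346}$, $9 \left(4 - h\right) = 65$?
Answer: $- \frac{1817493}{5916347} \approx -0.3072$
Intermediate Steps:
$h = - \frac{29}{9}$ ($h = 4 - \frac{65}{9} = - \frac{29}{9} \approx -3.2222$)
$p{\left(W,a \right)} = -104$ ($p{\left(W,a \right)} = - \frac{163 + 45}{2} = \left(- \frac{1}{2}\right) 208 = -104$)
$k{\left(L \right)} = - 18 L$ ($k{\left(L \right)} = 3 \left(L \left(-7\right) + L\right) = 3 \left(- 7 L + L\right) = 3 \left(- 6 L\right) = - 18 L$)
$b = - \frac{5916347}{1817493}$ ($b = -3 + \frac{\left(\left(-18\right) \left(-531\right) - 473426\right) \frac{1}{\left(136589 - 104\right) + 469346}}{3} = -3 + \frac{\left(9558 - 473426\right) \frac{1}{136485 + 469346}}{3} = -3 + \frac{\left(-463868\right) \frac{1}{605831}}{3} = -3 + \frac{1}{3} \left(- \frac{463868}{605831}\right) = -3 - \frac{463868}{1817493} = - \frac{5916347}{1817493} \approx -3.2552$)
$\frac{1}{b} = \frac{1}{- \frac{5916347}{1817493}} = - \frac{1817493}{5916347}$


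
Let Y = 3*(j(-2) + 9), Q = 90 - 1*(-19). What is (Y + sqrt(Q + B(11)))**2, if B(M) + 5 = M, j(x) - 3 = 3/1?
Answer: (45 + sqrt(115))**2 ≈ 3105.1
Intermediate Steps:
j(x) = 6 (j(x) = 3 + 3/1 = 3 + 3*1 = 3 + 3 = 6)
Q = 109 (Q = 90 + 19 = 109)
B(M) = -5 + M
Y = 45 (Y = 3*(6 + 9) = 3*15 = 45)
(Y + sqrt(Q + B(11)))**2 = (45 + sqrt(109 + (-5 + 11)))**2 = (45 + sqrt(109 + 6))**2 = (45 + sqrt(115))**2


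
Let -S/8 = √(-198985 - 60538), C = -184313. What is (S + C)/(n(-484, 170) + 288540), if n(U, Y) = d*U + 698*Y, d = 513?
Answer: -184313/158908 - 2*I*√259523/39727 ≈ -1.1599 - 0.025647*I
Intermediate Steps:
n(U, Y) = 513*U + 698*Y
S = -8*I*√259523 (S = -8*√(-198985 - 60538) = -8*I*√259523 ≈ -4075.5*I)
(S + C)/(n(-484, 170) + 288540) = (-8*I*√259523 - 184313)/((513*(-484) + 698*170) + 288540) = (-184313 - 8*I*√259523)/((-248292 + 118660) + 288540) = (-184313 - 8*I*√259523)/(-129632 + 288540) = (-184313 - 8*I*√259523)/158908 = (-184313 - 8*I*√259523)*(1/158908) = -184313/158908 - 2*I*√259523/39727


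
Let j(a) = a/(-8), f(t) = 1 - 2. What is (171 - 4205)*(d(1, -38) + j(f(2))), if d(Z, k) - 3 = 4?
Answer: -114969/4 ≈ -28742.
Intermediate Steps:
d(Z, k) = 7 (d(Z, k) = 3 + 4 = 7)
f(t) = -1
j(a) = -a/8 (j(a) = a*(-1/8) = -a/8)
(171 - 4205)*(d(1, -38) + j(f(2))) = (171 - 4205)*(7 - 1/8*(-1)) = -4034*(7 + 1/8) = -4034*57/8 = -114969/4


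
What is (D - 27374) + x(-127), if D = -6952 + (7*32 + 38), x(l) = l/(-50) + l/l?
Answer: -1703023/50 ≈ -34060.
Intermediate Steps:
x(l) = 1 - l/50 (x(l) = l*(-1/50) + 1 = -l/50 + 1 = 1 - l/50)
D = -6690 (D = -6952 + (224 + 38) = -6952 + 262 = -6690)
(D - 27374) + x(-127) = (-6690 - 27374) + (1 - 1/50*(-127)) = -34064 + (1 + 127/50) = -34064 + 177/50 = -1703023/50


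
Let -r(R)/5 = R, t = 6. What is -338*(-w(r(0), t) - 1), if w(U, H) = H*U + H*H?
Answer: 12506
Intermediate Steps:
r(R) = -5*R
w(U, H) = H² + H*U (w(U, H) = H*U + H² = H² + H*U)
-338*(-w(r(0), t) - 1) = -338*(-6*(6 - 5*0) - 1) = -338*(-6*(6 + 0) - 1) = -338*(-6*6 - 1) = -338*(-1*36 - 1) = -338*(-36 - 1) = -338*(-37) = 12506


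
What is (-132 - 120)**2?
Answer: 63504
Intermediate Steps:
(-132 - 120)**2 = (-252)**2 = 63504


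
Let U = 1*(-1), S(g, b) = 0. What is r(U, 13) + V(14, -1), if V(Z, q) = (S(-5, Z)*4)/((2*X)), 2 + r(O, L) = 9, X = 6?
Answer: 7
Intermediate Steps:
U = -1
r(O, L) = 7 (r(O, L) = -2 + 9 = 7)
V(Z, q) = 0 (V(Z, q) = (0*4)/((2*6)) = 0/12 = 0*(1/12) = 0)
r(U, 13) + V(14, -1) = 7 + 0 = 7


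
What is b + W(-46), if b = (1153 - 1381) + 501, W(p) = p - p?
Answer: 273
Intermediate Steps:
W(p) = 0
b = 273 (b = -228 + 501 = 273)
b + W(-46) = 273 + 0 = 273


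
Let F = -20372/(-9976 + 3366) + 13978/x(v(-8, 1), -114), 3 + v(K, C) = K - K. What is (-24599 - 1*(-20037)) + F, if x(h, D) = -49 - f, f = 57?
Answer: -821661517/175165 ≈ -4690.8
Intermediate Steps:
v(K, C) = -3 (v(K, C) = -3 + (K - K) = -3 + 0 = -3)
x(h, D) = -106 (x(h, D) = -49 - 1*57 = -49 - 57 = -106)
F = -22558787/175165 (F = -20372/(-9976 + 3366) + 13978/(-106) = -20372/(-6610) + 13978*(-1/106) = -20372*(-1/6610) - 6989/53 = 10186/3305 - 6989/53 = -22558787/175165 ≈ -128.79)
(-24599 - 1*(-20037)) + F = (-24599 - 1*(-20037)) - 22558787/175165 = (-24599 + 20037) - 22558787/175165 = -4562 - 22558787/175165 = -821661517/175165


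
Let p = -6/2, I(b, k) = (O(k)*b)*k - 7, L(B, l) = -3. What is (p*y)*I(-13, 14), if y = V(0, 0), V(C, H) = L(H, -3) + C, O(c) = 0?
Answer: -63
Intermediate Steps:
V(C, H) = -3 + C
y = -3 (y = -3 + 0 = -3)
I(b, k) = -7 (I(b, k) = (0*b)*k - 7 = 0*k - 7 = 0 - 7 = -7)
p = -3 (p = -6*1/2 = -3)
(p*y)*I(-13, 14) = -3*(-3)*(-7) = 9*(-7) = -63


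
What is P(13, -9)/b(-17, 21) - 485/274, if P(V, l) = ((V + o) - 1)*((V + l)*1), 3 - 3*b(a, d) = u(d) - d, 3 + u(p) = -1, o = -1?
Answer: 5647/1918 ≈ 2.9442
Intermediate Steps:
u(p) = -4 (u(p) = -3 - 1 = -4)
b(a, d) = 7/3 + d/3 (b(a, d) = 1 - (-4 - d)/3 = 1 + (4/3 + d/3) = 7/3 + d/3)
P(V, l) = (-2 + V)*(V + l) (P(V, l) = ((V - 1) - 1)*((V + l)*1) = ((-1 + V) - 1)*(V + l) = (-2 + V)*(V + l))
P(13, -9)/b(-17, 21) - 485/274 = (13**2 - 2*13 - 2*(-9) + 13*(-9))/(7/3 + (1/3)*21) - 485/274 = (169 - 26 + 18 - 117)/(7/3 + 7) - 485*1/274 = 44/(28/3) - 485/274 = 44*(3/28) - 485/274 = 33/7 - 485/274 = 5647/1918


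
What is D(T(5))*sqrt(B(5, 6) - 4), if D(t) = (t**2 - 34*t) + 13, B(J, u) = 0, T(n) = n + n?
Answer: -454*I ≈ -454.0*I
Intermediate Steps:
T(n) = 2*n
D(t) = 13 + t**2 - 34*t
D(T(5))*sqrt(B(5, 6) - 4) = (13 + (2*5)**2 - 68*5)*sqrt(0 - 4) = (13 + 10**2 - 34*10)*sqrt(-4) = (13 + 100 - 340)*(2*I) = -454*I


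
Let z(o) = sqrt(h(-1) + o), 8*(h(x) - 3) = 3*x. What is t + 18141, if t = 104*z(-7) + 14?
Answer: 18155 + 26*I*sqrt(70) ≈ 18155.0 + 217.53*I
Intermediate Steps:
h(x) = 3 + 3*x/8 (h(x) = 3 + (3*x)/8 = 3 + 3*x/8)
z(o) = sqrt(21/8 + o) (z(o) = sqrt((3 + (3/8)*(-1)) + o) = sqrt((3 - 3/8) + o) = sqrt(21/8 + o))
t = 14 + 26*I*sqrt(70) (t = 104*(sqrt(42 + 16*(-7))/4) + 14 = 104*(sqrt(42 - 112)/4) + 14 = 104*(sqrt(-70)/4) + 14 = 104*((I*sqrt(70))/4) + 14 = 104*(I*sqrt(70)/4) + 14 = 26*I*sqrt(70) + 14 = 14 + 26*I*sqrt(70) ≈ 14.0 + 217.53*I)
t + 18141 = (14 + 26*I*sqrt(70)) + 18141 = 18155 + 26*I*sqrt(70)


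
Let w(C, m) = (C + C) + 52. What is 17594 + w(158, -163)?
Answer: 17962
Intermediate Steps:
w(C, m) = 52 + 2*C (w(C, m) = 2*C + 52 = 52 + 2*C)
17594 + w(158, -163) = 17594 + (52 + 2*158) = 17594 + (52 + 316) = 17594 + 368 = 17962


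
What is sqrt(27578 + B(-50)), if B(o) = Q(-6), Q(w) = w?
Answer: 2*sqrt(6893) ≈ 166.05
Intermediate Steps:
B(o) = -6
sqrt(27578 + B(-50)) = sqrt(27578 - 6) = sqrt(27572) = 2*sqrt(6893)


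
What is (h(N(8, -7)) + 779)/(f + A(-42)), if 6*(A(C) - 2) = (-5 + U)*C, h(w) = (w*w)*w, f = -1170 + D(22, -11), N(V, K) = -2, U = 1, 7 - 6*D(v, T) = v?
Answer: -1542/2285 ≈ -0.67484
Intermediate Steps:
D(v, T) = 7/6 - v/6
f = -2345/2 (f = -1170 + (7/6 - ⅙*22) = -1170 + (7/6 - 11/3) = -1170 - 5/2 = -2345/2 ≈ -1172.5)
h(w) = w³ (h(w) = w²*w = w³)
A(C) = 2 - 2*C/3 (A(C) = 2 + ((-5 + 1)*C)/6 = 2 + (-4*C)/6 = 2 - 2*C/3)
(h(N(8, -7)) + 779)/(f + A(-42)) = ((-2)³ + 779)/(-2345/2 + (2 - ⅔*(-42))) = (-8 + 779)/(-2345/2 + (2 + 28)) = 771/(-2345/2 + 30) = 771/(-2285/2) = 771*(-2/2285) = -1542/2285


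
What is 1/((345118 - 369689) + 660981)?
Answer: 1/636410 ≈ 1.5713e-6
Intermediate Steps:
1/((345118 - 369689) + 660981) = 1/(-24571 + 660981) = 1/636410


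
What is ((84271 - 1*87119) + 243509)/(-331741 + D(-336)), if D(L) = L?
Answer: -240661/332077 ≈ -0.72471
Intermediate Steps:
((84271 - 1*87119) + 243509)/(-331741 + D(-336)) = ((84271 - 1*87119) + 243509)/(-331741 - 336) = ((84271 - 87119) + 243509)/(-332077) = (-2848 + 243509)*(-1/332077) = 240661*(-1/332077) = -240661/332077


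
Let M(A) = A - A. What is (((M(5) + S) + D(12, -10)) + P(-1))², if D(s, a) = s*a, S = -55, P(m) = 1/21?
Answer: 13498276/441 ≈ 30608.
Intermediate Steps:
M(A) = 0
P(m) = 1/21
D(s, a) = a*s
(((M(5) + S) + D(12, -10)) + P(-1))² = (((0 - 55) - 10*12) + 1/21)² = ((-55 - 120) + 1/21)² = (-175 + 1/21)² = (-3674/21)² = 13498276/441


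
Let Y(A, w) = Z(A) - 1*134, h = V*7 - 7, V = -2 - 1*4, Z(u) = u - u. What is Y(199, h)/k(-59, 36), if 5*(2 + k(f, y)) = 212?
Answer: -335/101 ≈ -3.3168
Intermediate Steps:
Z(u) = 0
k(f, y) = 202/5 (k(f, y) = -2 + (1/5)*212 = -2 + 212/5 = 202/5)
V = -6 (V = -2 - 4 = -6)
h = -49 (h = -6*7 - 7 = -42 - 7 = -49)
Y(A, w) = -134 (Y(A, w) = 0 - 1*134 = 0 - 134 = -134)
Y(199, h)/k(-59, 36) = -134/202/5 = -134*5/202 = -335/101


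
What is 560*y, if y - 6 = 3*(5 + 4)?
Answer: 18480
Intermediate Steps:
y = 33 (y = 6 + 3*(5 + 4) = 6 + 3*9 = 6 + 27 = 33)
560*y = 560*33 = 18480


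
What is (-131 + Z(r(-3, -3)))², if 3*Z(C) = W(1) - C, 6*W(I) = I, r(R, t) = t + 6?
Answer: 5640625/324 ≈ 17409.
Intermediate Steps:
r(R, t) = 6 + t
W(I) = I/6
Z(C) = 1/18 - C/3 (Z(C) = ((⅙)*1 - C)/3 = (⅙ - C)/3 = 1/18 - C/3)
(-131 + Z(r(-3, -3)))² = (-131 + (1/18 - (6 - 3)/3))² = (-131 + (1/18 - ⅓*3))² = (-131 + (1/18 - 1))² = (-131 - 17/18)² = (-2375/18)² = 5640625/324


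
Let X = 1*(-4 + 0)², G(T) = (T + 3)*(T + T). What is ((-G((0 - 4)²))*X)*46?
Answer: -447488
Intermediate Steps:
G(T) = 2*T*(3 + T) (G(T) = (3 + T)*(2*T) = 2*T*(3 + T))
X = 16 (X = 1*(-4)² = 1*16 = 16)
((-G((0 - 4)²))*X)*46 = (-2*(0 - 4)²*(3 + (0 - 4)²)*16)*46 = (-2*(-4)²*(3 + (-4)²)*16)*46 = (-2*16*(3 + 16)*16)*46 = (-2*16*19*16)*46 = (-1*608*16)*46 = -608*16*46 = -9728*46 = -447488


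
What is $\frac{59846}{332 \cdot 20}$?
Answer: $\frac{29923}{3320} \approx 9.013$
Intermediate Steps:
$\frac{59846}{332 \cdot 20} = \frac{59846}{6640} = 59846 \cdot \frac{1}{6640} = \frac{29923}{3320}$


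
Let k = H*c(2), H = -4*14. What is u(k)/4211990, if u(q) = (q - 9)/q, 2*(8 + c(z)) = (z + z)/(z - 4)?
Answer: 11/47174288 ≈ 2.3318e-7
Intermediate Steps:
H = -56
c(z) = -8 + z/(-4 + z) (c(z) = -8 + ((z + z)/(z - 4))/2 = -8 + ((2*z)/(-4 + z))/2 = -8 + (2*z/(-4 + z))/2 = -8 + z/(-4 + z))
k = 504 (k = -56*(32 - 7*2)/(-4 + 2) = -56*(32 - 14)/(-2) = -(-28)*18 = -56*(-9) = 504)
u(q) = (-9 + q)/q
u(k)/4211990 = ((-9 + 504)/504)/4211990 = ((1/504)*495)*(1/4211990) = (55/56)*(1/4211990) = 11/47174288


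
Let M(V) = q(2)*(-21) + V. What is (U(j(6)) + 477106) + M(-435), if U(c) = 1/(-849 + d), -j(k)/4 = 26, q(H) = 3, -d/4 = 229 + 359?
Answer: 1525622207/3201 ≈ 4.7661e+5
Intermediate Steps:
d = -2352 (d = -4*(229 + 359) = -4*588 = -2352)
M(V) = -63 + V (M(V) = 3*(-21) + V = -63 + V)
j(k) = -104 (j(k) = -4*26 = -104)
U(c) = -1/3201 (U(c) = 1/(-849 - 2352) = 1/(-3201) = -1/3201)
(U(j(6)) + 477106) + M(-435) = (-1/3201 + 477106) + (-63 - 435) = 1527216305/3201 - 498 = 1525622207/3201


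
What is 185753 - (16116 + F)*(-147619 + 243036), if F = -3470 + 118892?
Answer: -12550775593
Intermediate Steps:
F = 115422
185753 - (16116 + F)*(-147619 + 243036) = 185753 - (16116 + 115422)*(-147619 + 243036) = 185753 - 131538*95417 = 185753 - 1*12550961346 = 185753 - 12550961346 = -12550775593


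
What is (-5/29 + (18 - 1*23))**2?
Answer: 22500/841 ≈ 26.754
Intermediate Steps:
(-5/29 + (18 - 1*23))**2 = (-5*1/29 + (18 - 23))**2 = (-5/29 - 5)**2 = (-150/29)**2 = 22500/841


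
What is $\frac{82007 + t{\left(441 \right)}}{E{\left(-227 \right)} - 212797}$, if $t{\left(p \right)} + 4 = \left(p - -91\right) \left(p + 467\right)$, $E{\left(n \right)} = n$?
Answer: $- \frac{188353}{71008} \approx -2.6526$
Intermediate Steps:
$t{\left(p \right)} = -4 + \left(91 + p\right) \left(467 + p\right)$ ($t{\left(p \right)} = -4 + \left(p - -91\right) \left(p + 467\right) = -4 + \left(p + 91\right) \left(467 + p\right) = -4 + \left(91 + p\right) \left(467 + p\right)$)
$\frac{82007 + t{\left(441 \right)}}{E{\left(-227 \right)} - 212797} = \frac{82007 + \left(42493 + 441^{2} + 558 \cdot 441\right)}{-227 - 212797} = \frac{82007 + \left(42493 + 194481 + 246078\right)}{-213024} = \left(82007 + 483052\right) \left(- \frac{1}{213024}\right) = 565059 \left(- \frac{1}{213024}\right) = - \frac{188353}{71008}$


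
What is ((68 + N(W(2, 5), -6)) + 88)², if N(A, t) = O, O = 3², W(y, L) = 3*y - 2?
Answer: 27225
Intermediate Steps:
W(y, L) = -2 + 3*y
O = 9
N(A, t) = 9
((68 + N(W(2, 5), -6)) + 88)² = ((68 + 9) + 88)² = (77 + 88)² = 165² = 27225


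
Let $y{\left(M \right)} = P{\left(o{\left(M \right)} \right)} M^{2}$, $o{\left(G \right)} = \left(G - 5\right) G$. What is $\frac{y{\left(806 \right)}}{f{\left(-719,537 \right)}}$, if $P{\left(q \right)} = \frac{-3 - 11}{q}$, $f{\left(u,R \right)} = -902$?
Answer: $\frac{5642}{361251} \approx 0.015618$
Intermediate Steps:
$o{\left(G \right)} = G \left(-5 + G\right)$ ($o{\left(G \right)} = \left(-5 + G\right) G = G \left(-5 + G\right)$)
$P{\left(q \right)} = - \frac{14}{q}$
$y{\left(M \right)} = - \frac{14 M}{-5 + M}$ ($y{\left(M \right)} = - \frac{14}{M \left(-5 + M\right)} M^{2} = - \frac{14 M}{-5 + M}$)
$\frac{y{\left(806 \right)}}{f{\left(-719,537 \right)}} = \frac{\left(-14\right) 806 \frac{1}{-5 + 806}}{-902} = \left(-14\right) 806 \cdot \frac{1}{801} \left(- \frac{1}{902}\right) = \left(- \frac{11284}{801}\right) \left(- \frac{1}{902}\right) = \frac{5642}{361251}$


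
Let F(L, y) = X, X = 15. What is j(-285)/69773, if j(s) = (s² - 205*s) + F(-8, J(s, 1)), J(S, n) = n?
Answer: 139665/69773 ≈ 2.0017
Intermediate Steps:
F(L, y) = 15
j(s) = 15 + s² - 205*s (j(s) = (s² - 205*s) + 15 = 15 + s² - 205*s)
j(-285)/69773 = (15 + (-285)² - 205*(-285))/69773 = (15 + 81225 + 58425)*(1/69773) = 139665*(1/69773) = 139665/69773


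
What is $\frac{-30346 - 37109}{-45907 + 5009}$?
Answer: $\frac{67455}{40898} \approx 1.6493$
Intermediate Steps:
$\frac{-30346 - 37109}{-45907 + 5009} = - \frac{67455}{-40898} = \left(-67455\right) \left(- \frac{1}{40898}\right) = \frac{67455}{40898}$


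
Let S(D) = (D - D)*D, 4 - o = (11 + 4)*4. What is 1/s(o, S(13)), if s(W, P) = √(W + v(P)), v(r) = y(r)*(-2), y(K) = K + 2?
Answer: -I*√15/30 ≈ -0.1291*I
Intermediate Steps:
o = -56 (o = 4 - (11 + 4)*4 = 4 - 15*4 = 4 - 1*60 = 4 - 60 = -56)
y(K) = 2 + K
v(r) = -4 - 2*r (v(r) = (2 + r)*(-2) = -4 - 2*r)
S(D) = 0 (S(D) = 0*D = 0)
s(W, P) = √(-4 + W - 2*P) (s(W, P) = √(W + (-4 - 2*P)) = √(-4 + W - 2*P))
1/s(o, S(13)) = 1/(√(-4 - 56 - 2*0)) = 1/(√(-4 - 56 + 0)) = 1/(√(-60)) = 1/(2*I*√15) = -I*√15/30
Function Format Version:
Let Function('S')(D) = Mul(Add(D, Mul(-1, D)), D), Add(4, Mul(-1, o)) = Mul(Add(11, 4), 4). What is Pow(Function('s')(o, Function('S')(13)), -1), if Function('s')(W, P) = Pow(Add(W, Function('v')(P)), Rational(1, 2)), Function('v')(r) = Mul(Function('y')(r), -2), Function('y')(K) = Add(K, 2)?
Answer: Mul(Rational(-1, 30), I, Pow(15, Rational(1, 2))) ≈ Mul(-0.12910, I)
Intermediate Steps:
o = -56 (o = Add(4, Mul(-1, Mul(Add(11, 4), 4))) = Add(4, Mul(-1, Mul(15, 4))) = Add(4, Mul(-1, 60)) = Add(4, -60) = -56)
Function('y')(K) = Add(2, K)
Function('v')(r) = Add(-4, Mul(-2, r)) (Function('v')(r) = Mul(Add(2, r), -2) = Add(-4, Mul(-2, r)))
Function('S')(D) = 0 (Function('S')(D) = Mul(0, D) = 0)
Function('s')(W, P) = Pow(Add(-4, W, Mul(-2, P)), Rational(1, 2)) (Function('s')(W, P) = Pow(Add(W, Add(-4, Mul(-2, P))), Rational(1, 2)) = Pow(Add(-4, W, Mul(-2, P)), Rational(1, 2)))
Pow(Function('s')(o, Function('S')(13)), -1) = Pow(Pow(Add(-4, -56, Mul(-2, 0)), Rational(1, 2)), -1) = Pow(Pow(Add(-4, -56, 0), Rational(1, 2)), -1) = Pow(Pow(-60, Rational(1, 2)), -1) = Pow(Mul(2, I, Pow(15, Rational(1, 2))), -1) = Mul(Rational(-1, 30), I, Pow(15, Rational(1, 2)))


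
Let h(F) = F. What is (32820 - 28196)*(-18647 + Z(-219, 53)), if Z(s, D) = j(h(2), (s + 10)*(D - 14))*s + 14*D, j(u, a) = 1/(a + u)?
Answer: -674676862624/8149 ≈ -8.2793e+7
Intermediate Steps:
Z(s, D) = 14*D + s/(2 + (-14 + D)*(10 + s)) (Z(s, D) = s/((s + 10)*(D - 14) + 2) + 14*D = s/((10 + s)*(-14 + D) + 2) + 14*D = s/((-14 + D)*(10 + s) + 2) + 14*D = s/(2 + (-14 + D)*(10 + s)) + 14*D = 14*D + s/(2 + (-14 + D)*(10 + s)))
(32820 - 28196)*(-18647 + Z(-219, 53)) = (32820 - 28196)*(-18647 + (-219 + 14*53*(-138 - 14*(-219) + 10*53 + 53*(-219)))/(-138 - 14*(-219) + 10*53 + 53*(-219))) = 4624*(-18647 + (-219 + 14*53*(-138 + 3066 + 530 - 11607))/(-138 + 3066 + 530 - 11607)) = 4624*(-18647 + (-219 + 14*53*(-8149))/(-8149)) = 4624*(-18647 - (-219 - 6046558)/8149) = 4624*(-18647 - 1/8149*(-6046777)) = 4624*(-18647 + 6046777/8149) = 4624*(-145907626/8149) = -674676862624/8149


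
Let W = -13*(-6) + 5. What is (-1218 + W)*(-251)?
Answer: 284885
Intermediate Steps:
W = 83 (W = 78 + 5 = 83)
(-1218 + W)*(-251) = (-1218 + 83)*(-251) = -1135*(-251) = 284885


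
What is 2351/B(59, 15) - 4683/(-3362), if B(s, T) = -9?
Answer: -7861915/30258 ≈ -259.83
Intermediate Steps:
2351/B(59, 15) - 4683/(-3362) = 2351/(-9) - 4683/(-3362) = 2351*(-1/9) - 4683*(-1/3362) = -2351/9 + 4683/3362 = -7861915/30258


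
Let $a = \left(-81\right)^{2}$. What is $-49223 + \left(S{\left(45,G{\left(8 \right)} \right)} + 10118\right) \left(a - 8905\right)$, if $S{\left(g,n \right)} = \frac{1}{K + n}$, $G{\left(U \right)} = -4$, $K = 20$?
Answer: $- \frac{47531923}{2} \approx -2.3766 \cdot 10^{7}$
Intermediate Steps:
$S{\left(g,n \right)} = \frac{1}{20 + n}$
$a = 6561$
$-49223 + \left(S{\left(45,G{\left(8 \right)} \right)} + 10118\right) \left(a - 8905\right) = -49223 + \left(\frac{1}{20 - 4} + 10118\right) \left(6561 - 8905\right) = -49223 + \left(\frac{1}{16} + 10118\right) \left(-2344\right) = -49223 + \frac{161889}{16} \left(-2344\right) = -49223 - \frac{47433477}{2} = - \frac{47531923}{2}$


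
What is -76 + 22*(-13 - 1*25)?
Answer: -912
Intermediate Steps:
-76 + 22*(-13 - 1*25) = -76 + 22*(-13 - 25) = -76 + 22*(-38) = -76 - 836 = -912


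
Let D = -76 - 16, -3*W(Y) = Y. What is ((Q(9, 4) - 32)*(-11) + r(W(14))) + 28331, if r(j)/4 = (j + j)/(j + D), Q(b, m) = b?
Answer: 4144736/145 ≈ 28584.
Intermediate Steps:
W(Y) = -Y/3
D = -92
r(j) = 8*j/(-92 + j) (r(j) = 4*((j + j)/(j - 92)) = 4*((2*j)/(-92 + j)) = 4*(2*j/(-92 + j)) = 8*j/(-92 + j))
((Q(9, 4) - 32)*(-11) + r(W(14))) + 28331 = ((9 - 32)*(-11) + 8*(-⅓*14)/(-92 - ⅓*14)) + 28331 = (-23*(-11) + 8*(-14/3)/(-92 - 14/3)) + 28331 = (253 + 8*(-14/3)/(-290/3)) + 28331 = (253 + 8*(-14/3)*(-3/290)) + 28331 = (253 + 56/145) + 28331 = 36741/145 + 28331 = 4144736/145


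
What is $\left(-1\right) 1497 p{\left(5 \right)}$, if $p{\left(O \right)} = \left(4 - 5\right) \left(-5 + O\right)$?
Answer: $0$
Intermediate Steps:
$p{\left(O \right)} = 5 - O$ ($p{\left(O \right)} = - (-5 + O) = 5 - O$)
$\left(-1\right) 1497 p{\left(5 \right)} = \left(-1\right) 1497 \left(5 - 5\right) = - 1497 \left(5 - 5\right) = \left(-1497\right) 0 = 0$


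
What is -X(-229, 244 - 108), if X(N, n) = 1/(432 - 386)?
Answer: -1/46 ≈ -0.021739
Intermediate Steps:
X(N, n) = 1/46
-X(-229, 244 - 108) = -1*1/46 = -1/46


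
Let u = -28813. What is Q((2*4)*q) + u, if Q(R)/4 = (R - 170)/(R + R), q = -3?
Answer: -172781/6 ≈ -28797.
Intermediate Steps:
Q(R) = 2*(-170 + R)/R (Q(R) = 4*((R - 170)/(R + R)) = 4*((-170 + R)/((2*R))) = 4*((-170 + R)*(1/(2*R))) = 4*((-170 + R)/(2*R)) = 2*(-170 + R)/R)
Q((2*4)*q) + u = (2 - 340/((2*4)*(-3))) - 28813 = (2 - 340/(8*(-3))) - 28813 = (2 - 340/(-24)) - 28813 = (2 - 340*(-1/24)) - 28813 = (2 + 85/6) - 28813 = 97/6 - 28813 = -172781/6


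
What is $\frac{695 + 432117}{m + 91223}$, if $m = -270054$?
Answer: $- \frac{432812}{178831} \approx -2.4202$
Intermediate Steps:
$\frac{695 + 432117}{m + 91223} = \frac{695 + 432117}{-270054 + 91223} = \frac{432812}{-178831} = 432812 \left(- \frac{1}{178831}\right) = - \frac{432812}{178831}$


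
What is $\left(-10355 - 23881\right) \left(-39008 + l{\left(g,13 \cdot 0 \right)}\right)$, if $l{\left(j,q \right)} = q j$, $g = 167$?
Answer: $1335477888$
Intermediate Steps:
$l{\left(j,q \right)} = j q$
$\left(-10355 - 23881\right) \left(-39008 + l{\left(g,13 \cdot 0 \right)}\right) = \left(-10355 - 23881\right) \left(-39008 + 167 \cdot 13 \cdot 0\right) = - 34236 \left(-39008 + 167 \cdot 0\right) = - 34236 \left(-39008 + 0\right) = \left(-34236\right) \left(-39008\right) = 1335477888$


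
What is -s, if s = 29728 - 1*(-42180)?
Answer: -71908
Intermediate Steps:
s = 71908 (s = 29728 + 42180 = 71908)
-s = -1*71908 = -71908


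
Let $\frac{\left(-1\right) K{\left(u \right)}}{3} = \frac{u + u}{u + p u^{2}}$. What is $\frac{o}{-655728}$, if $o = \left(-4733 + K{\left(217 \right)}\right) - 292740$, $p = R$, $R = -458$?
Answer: $\frac{29564354099}{65169527280} \approx 0.45365$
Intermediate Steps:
$p = -458$
$K{\left(u \right)} = - \frac{6 u}{u - 458 u^{2}}$ ($K{\left(u \right)} = - 3 \frac{u + u}{u - 458 u^{2}} = - 3 \frac{2 u}{u - 458 u^{2}} = - \frac{6 u}{u - 458 u^{2}}$)
$o = - \frac{29564354099}{99385}$ ($o = \left(-4733 + \frac{6}{-1 + 458 \cdot 217}\right) - 292740 = \left(-4733 + \frac{6}{-1 + 99386}\right) - 292740 = \left(-4733 + \frac{6}{99385}\right) - 292740 = - \frac{470389199}{99385} - 292740 = - \frac{29564354099}{99385} \approx -2.9747 \cdot 10^{5}$)
$\frac{o}{-655728} = - \frac{29564354099}{99385 \left(-655728\right)} = \left(- \frac{29564354099}{99385}\right) \left(- \frac{1}{655728}\right) = \frac{29564354099}{65169527280}$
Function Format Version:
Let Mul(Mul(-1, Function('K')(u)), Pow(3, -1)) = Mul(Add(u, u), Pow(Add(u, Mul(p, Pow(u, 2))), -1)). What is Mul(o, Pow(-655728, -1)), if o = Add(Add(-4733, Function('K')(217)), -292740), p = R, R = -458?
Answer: Rational(29564354099, 65169527280) ≈ 0.45365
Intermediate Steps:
p = -458
Function('K')(u) = Mul(-6, u, Pow(Add(u, Mul(-458, Pow(u, 2))), -1)) (Function('K')(u) = Mul(-3, Mul(Add(u, u), Pow(Add(u, Mul(-458, Pow(u, 2))), -1))) = Mul(-3, Mul(Mul(2, u), Pow(Add(u, Mul(-458, Pow(u, 2))), -1))) = Mul(-3, Mul(2, u, Pow(Add(u, Mul(-458, Pow(u, 2))), -1))) = Mul(-6, u, Pow(Add(u, Mul(-458, Pow(u, 2))), -1)))
o = Rational(-29564354099, 99385) (o = Add(Add(-4733, Mul(6, Pow(Add(-1, Mul(458, 217)), -1))), -292740) = Add(Add(-4733, Mul(6, Pow(Add(-1, 99386), -1))), -292740) = Add(Add(-4733, Mul(6, Pow(99385, -1))), -292740) = Add(Add(-4733, Mul(6, Rational(1, 99385))), -292740) = Add(Add(-4733, Rational(6, 99385)), -292740) = Add(Rational(-470389199, 99385), -292740) = Rational(-29564354099, 99385) ≈ -2.9747e+5)
Mul(o, Pow(-655728, -1)) = Mul(Rational(-29564354099, 99385), Pow(-655728, -1)) = Mul(Rational(-29564354099, 99385), Rational(-1, 655728)) = Rational(29564354099, 65169527280)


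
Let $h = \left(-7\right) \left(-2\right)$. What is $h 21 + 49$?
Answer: $343$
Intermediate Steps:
$h = 14$
$h 21 + 49 = 14 \cdot 21 + 49 = 294 + 49 = 343$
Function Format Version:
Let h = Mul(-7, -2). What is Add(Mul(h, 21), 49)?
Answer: 343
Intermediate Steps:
h = 14
Add(Mul(h, 21), 49) = Add(Mul(14, 21), 49) = Add(294, 49) = 343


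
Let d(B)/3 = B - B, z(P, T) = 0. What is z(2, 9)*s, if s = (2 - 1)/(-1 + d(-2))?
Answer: 0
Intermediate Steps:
d(B) = 0 (d(B) = 3*(B - B) = 3*0 = 0)
s = -1 (s = (2 - 1)/(-1 + 0) = 1/(-1) = 1*(-1) = -1)
z(2, 9)*s = 0*(-1) = 0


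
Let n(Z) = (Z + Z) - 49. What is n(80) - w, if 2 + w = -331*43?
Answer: 14346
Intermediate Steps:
n(Z) = -49 + 2*Z (n(Z) = 2*Z - 49 = -49 + 2*Z)
w = -14235 (w = -2 - 331*43 = -2 - 14233 = -14235)
n(80) - w = (-49 + 2*80) - 1*(-14235) = (-49 + 160) + 14235 = 111 + 14235 = 14346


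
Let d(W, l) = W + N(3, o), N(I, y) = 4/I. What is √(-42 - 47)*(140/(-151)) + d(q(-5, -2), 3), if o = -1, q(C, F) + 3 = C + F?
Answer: -26/3 - 140*I*√89/151 ≈ -8.6667 - 8.7467*I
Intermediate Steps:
q(C, F) = -3 + C + F (q(C, F) = -3 + (C + F) = -3 + C + F)
d(W, l) = 4/3 + W (d(W, l) = W + 4/3 = 4/3 + W)
√(-42 - 47)*(140/(-151)) + d(q(-5, -2), 3) = √(-42 - 47)*(140/(-151)) + (4/3 + (-3 - 5 - 2)) = √(-89)*(140*(-1/151)) + (4/3 - 10) = (I*√89)*(-140/151) - 26/3 = -140*I*√89/151 - 26/3 = -26/3 - 140*I*√89/151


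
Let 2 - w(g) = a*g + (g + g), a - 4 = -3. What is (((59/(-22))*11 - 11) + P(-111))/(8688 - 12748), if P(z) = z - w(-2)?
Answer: 11/280 ≈ 0.039286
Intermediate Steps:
a = 1 (a = 4 - 3 = 1)
w(g) = 2 - 3*g (w(g) = 2 - (1*g + (g + g)) = 2 - (g + 2*g) = 2 - 3*g)
P(z) = -8 + z (P(z) = z - (2 - 3*(-2)) = z - (2 + 6) = z - 1*8 = z - 8 = -8 + z)
(((59/(-22))*11 - 11) + P(-111))/(8688 - 12748) = (((59/(-22))*11 - 11) + (-8 - 111))/(8688 - 12748) = (((59*(-1/22))*11 - 11) - 119)/(-4060) = ((-59/22*11 - 11) - 119)*(-1/4060) = ((-59/2 - 11) - 119)*(-1/4060) = (-81/2 - 119)*(-1/4060) = -319/2*(-1/4060) = 11/280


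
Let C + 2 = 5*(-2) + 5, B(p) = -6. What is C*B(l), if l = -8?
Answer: 42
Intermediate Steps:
C = -7 (C = -2 + (5*(-2) + 5) = -2 + (-10 + 5) = -2 - 5 = -7)
C*B(l) = -7*(-6) = 42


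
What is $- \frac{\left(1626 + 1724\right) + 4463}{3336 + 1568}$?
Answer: $- \frac{7813}{4904} \approx -1.5932$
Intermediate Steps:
$- \frac{\left(1626 + 1724\right) + 4463}{3336 + 1568} = - \frac{3350 + 4463}{4904} = - \frac{7813}{4904}$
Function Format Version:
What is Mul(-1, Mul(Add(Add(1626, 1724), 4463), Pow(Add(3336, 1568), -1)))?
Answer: Rational(-7813, 4904) ≈ -1.5932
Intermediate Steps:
Mul(-1, Mul(Add(Add(1626, 1724), 4463), Pow(Add(3336, 1568), -1))) = Mul(-1, Mul(Add(3350, 4463), Pow(4904, -1))) = Mul(-1, Mul(7813, Rational(1, 4904))) = Mul(-1, Rational(7813, 4904)) = Rational(-7813, 4904)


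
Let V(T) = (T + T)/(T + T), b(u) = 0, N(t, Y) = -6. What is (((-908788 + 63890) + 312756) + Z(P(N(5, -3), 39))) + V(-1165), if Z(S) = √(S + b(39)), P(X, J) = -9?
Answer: -532141 + 3*I ≈ -5.3214e+5 + 3.0*I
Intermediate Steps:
V(T) = 1 (V(T) = (2*T)/((2*T)) = (2*T)*(1/(2*T)) = 1)
Z(S) = √S (Z(S) = √(S + 0) = √S)
(((-908788 + 63890) + 312756) + Z(P(N(5, -3), 39))) + V(-1165) = (((-908788 + 63890) + 312756) + √(-9)) + 1 = ((-844898 + 312756) + 3*I) + 1 = (-532142 + 3*I) + 1 = -532141 + 3*I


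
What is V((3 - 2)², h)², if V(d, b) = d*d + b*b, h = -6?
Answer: 1369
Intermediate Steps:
V(d, b) = b² + d² (V(d, b) = d² + b² = b² + d²)
V((3 - 2)², h)² = ((-6)² + ((3 - 2)²)²)² = (36 + (1²)²)² = (36 + 1²)² = (36 + 1)² = 37² = 1369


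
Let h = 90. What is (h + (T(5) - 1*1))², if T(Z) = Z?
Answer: 8836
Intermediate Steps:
(h + (T(5) - 1*1))² = (90 + (5 - 1*1))² = (90 + (5 - 1))² = (90 + 4)² = 94² = 8836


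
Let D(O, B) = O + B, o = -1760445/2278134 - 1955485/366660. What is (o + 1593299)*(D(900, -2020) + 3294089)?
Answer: 6956415464408273149481/1325873988 ≈ 5.2467e+12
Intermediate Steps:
o = -8095780363/1325873988 (o = -1760445*1/2278134 - 1955485*1/366660 = -195605/253126 - 55871/10476 = -8095780363/1325873988 ≈ -6.1060)
D(O, B) = B + O
(o + 1593299)*(D(900, -2020) + 3294089) = (-8095780363/1325873988 + 1593299)*((-2020 + 900) + 3294089) = 2112505603426049*(-1120 + 3294089)/1325873988 = (2112505603426049/1325873988)*3292969 = 6956415464408273149481/1325873988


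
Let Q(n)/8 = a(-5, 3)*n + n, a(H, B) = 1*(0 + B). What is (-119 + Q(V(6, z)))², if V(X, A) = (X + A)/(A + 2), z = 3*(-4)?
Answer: 249001/25 ≈ 9960.0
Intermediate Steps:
z = -12
V(X, A) = (A + X)/(2 + A)
a(H, B) = B (a(H, B) = 1*B = B)
Q(n) = 32*n (Q(n) = 8*(3*n + n) = 8*(4*n) = 32*n)
(-119 + Q(V(6, z)))² = (-119 + 32*((-12 + 6)/(2 - 12)))² = (-119 + 32*(-6/(-10)))² = (-119 + 32*(-⅒*(-6)))² = (-119 + 32*(⅗))² = (-119 + 96/5)² = (-499/5)² = 249001/25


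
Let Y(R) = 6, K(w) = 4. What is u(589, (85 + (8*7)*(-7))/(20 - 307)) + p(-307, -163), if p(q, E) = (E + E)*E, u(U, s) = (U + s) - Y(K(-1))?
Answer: 15418234/287 ≈ 53722.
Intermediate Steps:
u(U, s) = -6 + U + s (u(U, s) = (U + s) - 1*6 = (U + s) - 6 = -6 + U + s)
p(q, E) = 2*E**2 (p(q, E) = (2*E)*E = 2*E**2)
u(589, (85 + (8*7)*(-7))/(20 - 307)) + p(-307, -163) = (-6 + 589 + (85 + (8*7)*(-7))/(20 - 307)) + 2*(-163)**2 = (-6 + 589 + (85 + 56*(-7))/(-287)) + 2*26569 = (-6 + 589 + (85 - 392)*(-1/287)) + 53138 = (-6 + 589 - 307*(-1/287)) + 53138 = (-6 + 589 + 307/287) + 53138 = 167628/287 + 53138 = 15418234/287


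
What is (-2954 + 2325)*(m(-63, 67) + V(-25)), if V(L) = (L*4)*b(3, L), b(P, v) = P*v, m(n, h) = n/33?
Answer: -51879291/11 ≈ -4.7163e+6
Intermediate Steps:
m(n, h) = n/33 (m(n, h) = n*(1/33) = n/33)
V(L) = 12*L² (V(L) = (L*4)*(3*L) = (4*L)*(3*L) = 12*L²)
(-2954 + 2325)*(m(-63, 67) + V(-25)) = (-2954 + 2325)*((1/33)*(-63) + 12*(-25)²) = -629*(-21/11 + 12*625) = -629*(-21/11 + 7500) = -629*82479/11 = -51879291/11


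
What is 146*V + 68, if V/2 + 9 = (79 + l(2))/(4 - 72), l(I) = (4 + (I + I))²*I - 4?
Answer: -58339/17 ≈ -3431.7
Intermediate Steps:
l(I) = -4 + I*(4 + 2*I)² (l(I) = (4 + 2*I)²*I - 4 = I*(4 + 2*I)² - 4 = -4 + I*(4 + 2*I)²)
V = -815/34 (V = -18 + 2*((79 + (-4 + 4*2*(2 + 2)²))/(4 - 72)) = -18 + 2*((79 + (-4 + 4*2*4²))/(-68)) = -18 + 2*((79 + (-4 + 4*2*16))*(-1/68)) = -18 + 2*((79 + (-4 + 128))*(-1/68)) = -18 + 2*((79 + 124)*(-1/68)) = -18 + 2*(203*(-1/68)) = -18 + 2*(-203/68) = -18 - 203/34 = -815/34 ≈ -23.971)
146*V + 68 = 146*(-815/34) + 68 = -59495/17 + 68 = -58339/17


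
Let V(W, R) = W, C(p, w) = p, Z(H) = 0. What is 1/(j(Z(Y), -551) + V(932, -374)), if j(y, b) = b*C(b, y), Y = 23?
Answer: 1/304533 ≈ 3.2837e-6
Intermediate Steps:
j(y, b) = b**2 (j(y, b) = b*b = b**2)
1/(j(Z(Y), -551) + V(932, -374)) = 1/((-551)**2 + 932) = 1/(303601 + 932) = 1/304533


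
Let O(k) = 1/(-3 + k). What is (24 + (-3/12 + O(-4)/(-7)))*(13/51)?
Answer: 20189/3332 ≈ 6.0591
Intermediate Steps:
(24 + (-3/12 + O(-4)/(-7)))*(13/51) = (24 + (-3/12 + 1/(-3 - 4*(-7))))*(13/51) = (24 + (-3*1/12 - 1/7/(-7)))*(13*(1/51)) = (24 + (-1/4 - 1/7*(-1/7)))*(13/51) = (24 + (-1/4 + 1/49))*(13/51) = (24 - 45/196)*(13/51) = (4659/196)*(13/51) = 20189/3332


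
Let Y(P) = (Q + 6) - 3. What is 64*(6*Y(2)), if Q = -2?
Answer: 384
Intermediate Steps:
Y(P) = 1 (Y(P) = (-2 + 6) - 3 = 4 - 3 = 1)
64*(6*Y(2)) = 64*(6*1) = 64*6 = 384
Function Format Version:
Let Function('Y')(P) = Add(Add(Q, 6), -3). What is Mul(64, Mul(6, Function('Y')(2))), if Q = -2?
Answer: 384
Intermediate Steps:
Function('Y')(P) = 1 (Function('Y')(P) = Add(Add(-2, 6), -3) = Add(4, -3) = 1)
Mul(64, Mul(6, Function('Y')(2))) = Mul(64, Mul(6, 1)) = Mul(64, 6) = 384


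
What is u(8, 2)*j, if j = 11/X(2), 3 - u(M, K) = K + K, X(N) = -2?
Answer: 11/2 ≈ 5.5000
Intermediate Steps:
u(M, K) = 3 - 2*K (u(M, K) = 3 - (K + K) = 3 - 2*K)
j = -11/2 (j = 11/(-2) = 11*(-½) = -11/2 ≈ -5.5000)
u(8, 2)*j = (3 - 2*2)*(-11/2) = (3 - 4)*(-11/2) = -1*(-11/2) = 11/2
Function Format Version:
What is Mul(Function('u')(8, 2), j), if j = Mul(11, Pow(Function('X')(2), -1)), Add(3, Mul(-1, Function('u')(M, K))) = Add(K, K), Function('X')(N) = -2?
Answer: Rational(11, 2) ≈ 5.5000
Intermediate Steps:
Function('u')(M, K) = Add(3, Mul(-2, K)) (Function('u')(M, K) = Add(3, Mul(-1, Add(K, K))) = Add(3, Mul(-1, Mul(2, K))) = Add(3, Mul(-2, K)))
j = Rational(-11, 2) (j = Mul(11, Pow(-2, -1)) = Mul(11, Rational(-1, 2)) = Rational(-11, 2) ≈ -5.5000)
Mul(Function('u')(8, 2), j) = Mul(Add(3, Mul(-2, 2)), Rational(-11, 2)) = Mul(Add(3, -4), Rational(-11, 2)) = Mul(-1, Rational(-11, 2)) = Rational(11, 2)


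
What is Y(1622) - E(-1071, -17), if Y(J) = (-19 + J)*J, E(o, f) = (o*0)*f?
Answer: 2600066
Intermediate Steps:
E(o, f) = 0 (E(o, f) = 0*f = 0)
Y(J) = J*(-19 + J)
Y(1622) - E(-1071, -17) = 1622*(-19 + 1622) - 1*0 = 1622*1603 + 0 = 2600066 + 0 = 2600066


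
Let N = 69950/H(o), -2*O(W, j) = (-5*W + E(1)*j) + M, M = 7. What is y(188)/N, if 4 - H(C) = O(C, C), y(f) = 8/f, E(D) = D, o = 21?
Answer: -69/3287650 ≈ -2.0988e-5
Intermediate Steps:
O(W, j) = -7/2 - j/2 + 5*W/2 (O(W, j) = -((-5*W + 1*j) + 7)/2 = -((-5*W + j) + 7)/2 = -((j - 5*W) + 7)/2 = -(7 + j - 5*W)/2 = -7/2 - j/2 + 5*W/2)
H(C) = 15/2 - 2*C (H(C) = 4 - (-7/2 - C/2 + 5*C/2) = 4 - (-7/2 + 2*C) = 4 + (7/2 - 2*C) = 15/2 - 2*C)
N = -139900/69 (N = 69950/(15/2 - 2*21) = 69950/(15/2 - 42) = 69950/(-69/2) = 69950*(-2/69) = -139900/69 ≈ -2027.5)
y(188)/N = (8/188)/(-139900/69) = (8*(1/188))*(-69/139900) = (2/47)*(-69/139900) = -69/3287650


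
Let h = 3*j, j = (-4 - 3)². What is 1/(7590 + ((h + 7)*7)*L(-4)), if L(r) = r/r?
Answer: 1/8668 ≈ 0.00011537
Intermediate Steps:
L(r) = 1
j = 49 (j = (-7)² = 49)
h = 147 (h = 3*49 = 147)
1/(7590 + ((h + 7)*7)*L(-4)) = 1/(7590 + ((147 + 7)*7)*1) = 1/(7590 + (154*7)*1) = 1/(7590 + 1078*1) = 1/(7590 + 1078) = 1/8668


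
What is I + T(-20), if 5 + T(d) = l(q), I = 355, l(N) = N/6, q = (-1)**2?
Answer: 2101/6 ≈ 350.17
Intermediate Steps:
q = 1
l(N) = N/6 (l(N) = N*(1/6) = N/6)
T(d) = -29/6 (T(d) = -5 + (1/6)*1 = -5 + 1/6 = -29/6)
I + T(-20) = 355 - 29/6 = 2101/6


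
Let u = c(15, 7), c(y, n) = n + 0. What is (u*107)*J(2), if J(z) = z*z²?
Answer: 5992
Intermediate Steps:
c(y, n) = n
J(z) = z³
u = 7
(u*107)*J(2) = (7*107)*2³ = 749*8 = 5992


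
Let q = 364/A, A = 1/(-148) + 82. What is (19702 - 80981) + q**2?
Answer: -9020934577391/147258225 ≈ -61259.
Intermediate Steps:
A = 12135/148 (A = -1/148 + 82 = 12135/148 ≈ 81.993)
q = 53872/12135 (q = 364/(12135/148) = 364*(148/12135) = 53872/12135 ≈ 4.4394)
(19702 - 80981) + q**2 = (19702 - 80981) + (53872/12135)**2 = -61279 + 2902192384/147258225 = -9020934577391/147258225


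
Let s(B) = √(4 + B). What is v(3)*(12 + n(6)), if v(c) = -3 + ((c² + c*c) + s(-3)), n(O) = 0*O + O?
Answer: 288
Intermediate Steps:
n(O) = O (n(O) = 0 + O = O)
v(c) = -2 + 2*c² (v(c) = -3 + ((c² + c*c) + √(4 - 3)) = -3 + ((c² + c²) + √1) = -3 + (2*c² + 1) = -3 + (1 + 2*c²) = -2 + 2*c²)
v(3)*(12 + n(6)) = (-2 + 2*3²)*(12 + 6) = (-2 + 2*9)*18 = (-2 + 18)*18 = 16*18 = 288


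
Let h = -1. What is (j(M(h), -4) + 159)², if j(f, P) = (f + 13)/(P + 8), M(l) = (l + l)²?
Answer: 426409/16 ≈ 26651.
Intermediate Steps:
M(l) = 4*l² (M(l) = (2*l)² = 4*l²)
j(f, P) = (13 + f)/(8 + P)
(j(M(h), -4) + 159)² = ((13 + 4*(-1)²)/(8 - 4) + 159)² = ((13 + 4*1)/4 + 159)² = ((13 + 4)/4 + 159)² = ((¼)*17 + 159)² = (17/4 + 159)² = (653/4)² = 426409/16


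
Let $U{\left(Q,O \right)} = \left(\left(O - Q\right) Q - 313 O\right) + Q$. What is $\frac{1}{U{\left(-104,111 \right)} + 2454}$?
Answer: $- \frac{1}{54753} \approx -1.8264 \cdot 10^{-5}$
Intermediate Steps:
$U{\left(Q,O \right)} = Q - 313 O + Q \left(O - Q\right)$ ($U{\left(Q,O \right)} = \left(Q \left(O - Q\right) - 313 O\right) + Q = \left(- 313 O + Q \left(O - Q\right)\right) + Q = Q - 313 O + Q \left(O - Q\right)$)
$\frac{1}{U{\left(-104,111 \right)} + 2454} = \frac{1}{\left(-104 - \left(-104\right)^{2} - 34743 + 111 \left(-104\right)\right) + 2454} = \frac{1}{\left(-104 - 10816 - 34743 - 11544\right) + 2454} = \frac{1}{-57207 + 2454} = \frac{1}{-54753} = - \frac{1}{54753}$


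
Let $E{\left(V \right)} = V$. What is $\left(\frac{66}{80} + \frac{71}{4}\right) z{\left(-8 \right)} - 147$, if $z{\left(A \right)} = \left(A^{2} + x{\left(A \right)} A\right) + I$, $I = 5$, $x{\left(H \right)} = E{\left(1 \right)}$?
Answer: $\frac{39443}{40} \approx 986.08$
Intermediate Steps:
$x{\left(H \right)} = 1$
$z{\left(A \right)} = 5 + A + A^{2}$ ($z{\left(A \right)} = \left(A^{2} + 1 A\right) + 5 = \left(A^{2} + A\right) + 5 = \left(A + A^{2}\right) + 5 = 5 + A + A^{2}$)
$\left(\frac{66}{80} + \frac{71}{4}\right) z{\left(-8 \right)} - 147 = \left(\frac{66}{80} + \frac{71}{4}\right) \left(5 - 8 + \left(-8\right)^{2}\right) - 147 = \left(66 \cdot \frac{1}{80} + 71 \cdot \frac{1}{4}\right) \left(5 - 8 + 64\right) - 147 = \left(\frac{33}{40} + \frac{71}{4}\right) 61 - 147 = \frac{743}{40} \cdot 61 - 147 = \frac{45323}{40} - 147 = \frac{39443}{40}$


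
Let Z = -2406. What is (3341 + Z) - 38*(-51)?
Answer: 2873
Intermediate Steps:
(3341 + Z) - 38*(-51) = (3341 - 2406) - 38*(-51) = 935 + 1938 = 2873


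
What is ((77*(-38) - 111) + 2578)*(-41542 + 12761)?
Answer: 13210479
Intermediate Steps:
((77*(-38) - 111) + 2578)*(-41542 + 12761) = ((-2926 - 111) + 2578)*(-28781) = (-3037 + 2578)*(-28781) = -459*(-28781) = 13210479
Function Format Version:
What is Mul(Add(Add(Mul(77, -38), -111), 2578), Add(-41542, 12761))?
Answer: 13210479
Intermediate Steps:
Mul(Add(Add(Mul(77, -38), -111), 2578), Add(-41542, 12761)) = Mul(Add(Add(-2926, -111), 2578), -28781) = Mul(Add(-3037, 2578), -28781) = Mul(-459, -28781) = 13210479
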